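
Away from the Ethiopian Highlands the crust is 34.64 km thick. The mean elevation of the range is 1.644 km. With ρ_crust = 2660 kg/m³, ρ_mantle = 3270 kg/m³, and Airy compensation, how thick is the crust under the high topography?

Root depth r = h ρ_c / (ρ_m − ρ_c) = 1.644 km × 2660 / 610 = 7.169 km.
Total thickness = T + h + r = 34.64 km + 1.644 km + 7.169 km = 43.5 km.

43.5 km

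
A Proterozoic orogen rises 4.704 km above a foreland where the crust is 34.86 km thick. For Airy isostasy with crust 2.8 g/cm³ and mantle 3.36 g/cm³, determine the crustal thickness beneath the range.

63.1 km

Root depth r = h ρ_c / (ρ_m − ρ_c) = 4.704 km × 2.8 / 0.56 = 23.52 km.
Total thickness = T + h + r = 34.86 km + 4.704 km + 23.52 km = 63.1 km.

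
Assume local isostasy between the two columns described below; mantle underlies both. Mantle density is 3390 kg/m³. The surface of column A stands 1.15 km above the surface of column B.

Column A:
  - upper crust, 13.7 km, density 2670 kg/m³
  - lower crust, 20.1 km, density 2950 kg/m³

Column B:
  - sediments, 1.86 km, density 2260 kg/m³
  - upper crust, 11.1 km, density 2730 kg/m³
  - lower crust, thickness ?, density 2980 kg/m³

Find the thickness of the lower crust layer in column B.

13.1 km

Take the compensation level at the base of the deeper column (depth z_c below the surface of column A) and equate Σ ρ_i t_i down to z_c; mantle fills any gap and the z_c terms cancel.
Column A: 13.7×2670 + 20.1×2950 + (z_c − 33.8)×3390
Column B: 1.15×0 + 1.86×2260 + 11.1×2730 + x×2980 + (z_c − 1.15 − 12.96 − x)×3390
The z_c×3390 term appears on both sides and cancels. Collect the known terms of each column as K = Σ(ρt)_known − 3390 × (depth of known layers): K_A = 95874 − 3390×33.8 = −18708; K_B = 34506.6 − 3390×(1.15 + 12.96) = −13326.3.
Balance: K_A = K_B − x×(3390 − 2980), so x = (K_B − K_A)/(3390 − 2980) = 5381.7/410 = 13.1 km.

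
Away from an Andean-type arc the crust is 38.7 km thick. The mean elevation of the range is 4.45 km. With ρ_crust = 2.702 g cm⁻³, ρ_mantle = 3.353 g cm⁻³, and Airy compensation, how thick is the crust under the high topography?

Root depth r = h ρ_c / (ρ_m − ρ_c) = 4.45 km × 2.702 / 0.651 = 18.47 km.
Total thickness = T + h + r = 38.7 km + 4.45 km + 18.47 km = 61.6 km.

61.6 km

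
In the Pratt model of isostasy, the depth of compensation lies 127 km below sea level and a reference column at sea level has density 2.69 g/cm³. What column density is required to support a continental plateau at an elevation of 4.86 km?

Pratt balance: ρ_ref D = ρ (D + h).
ρ = ρ_ref D/(D + h) = 2.69 × 127 km/(127 km + 4.86 km) = 2.59 g/cm³.

2.59 g/cm³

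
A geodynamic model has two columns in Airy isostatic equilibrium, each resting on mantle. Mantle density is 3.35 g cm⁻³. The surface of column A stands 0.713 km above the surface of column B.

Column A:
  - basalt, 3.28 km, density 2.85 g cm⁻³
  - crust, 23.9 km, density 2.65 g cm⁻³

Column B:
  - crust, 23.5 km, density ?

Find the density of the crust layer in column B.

Take the compensation level at the base of the deeper column (depth z_c below the surface of column A) and equate Σ ρ_i t_i down to z_c; mantle fills any gap and the z_c terms cancel.
Column A: 3.28×2.85 + 23.9×2.65 + (z_c − 27.18)×3.35
Column B: 0.713×0 + 23.5×ρ + (z_c − 0.713 − 23.5)×3.35
The z_c×3.35 term appears on both sides and cancels. Collect the known terms of each column as K = Σ(ρt)_known − 3.35 × (depth of known layers): K_A = 72.683 − 3.35×27.18 = −18.37; K_B = 0 − 3.35×(0.713 + 23.5) = −81.11355.
Balance: K_A = K_B + 23.5×ρ, so ρ = (K_A − K_B)/23.5 = 62.7435/23.5 = 2.67 g cm⁻³.

2.67 g cm⁻³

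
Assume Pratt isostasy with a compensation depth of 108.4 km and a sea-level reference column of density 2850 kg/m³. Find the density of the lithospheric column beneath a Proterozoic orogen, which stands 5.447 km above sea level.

2710 kg/m³

Pratt balance: ρ_ref D = ρ (D + h).
ρ = ρ_ref D/(D + h) = 2850 × 108.4 km/(108.4 km + 5.447 km) = 2710 kg/m³.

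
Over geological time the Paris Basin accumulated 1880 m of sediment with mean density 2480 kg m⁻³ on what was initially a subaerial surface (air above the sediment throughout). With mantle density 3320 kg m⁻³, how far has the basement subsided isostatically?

Subaerial load: s = t ρ_sed / ρ_m = 1880 m × 2480/3320 = 1400 m.

1400 m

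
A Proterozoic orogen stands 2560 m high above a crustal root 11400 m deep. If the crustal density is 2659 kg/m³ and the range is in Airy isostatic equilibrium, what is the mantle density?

3260 kg/m³

Airy balance: ρ_c h = (ρ_m − ρ_c) r → ρ_m = ρ_c (1 + h/r).
ρ_m = 2659 × (1 + 2560 m/11400 m) = 3260 kg/m³.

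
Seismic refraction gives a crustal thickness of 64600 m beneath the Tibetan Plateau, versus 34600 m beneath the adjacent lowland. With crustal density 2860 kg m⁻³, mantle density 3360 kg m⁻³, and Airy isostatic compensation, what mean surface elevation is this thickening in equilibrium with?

Excess crust Δ = 64600 m − 34600 m = 30000 m, split between elevation h and root r with h + r = Δ.
Airy balance ρ_c h = (ρ_m − ρ_c) r gives r = h ρ_c/(ρ_m − ρ_c), so h (1 + ρ_c/(ρ_m − ρ_c)) = Δ, i.e. h = Δ (ρ_m − ρ_c)/ρ_m.
h = 30000 m × 500/3360 = 4460 m.

4460 m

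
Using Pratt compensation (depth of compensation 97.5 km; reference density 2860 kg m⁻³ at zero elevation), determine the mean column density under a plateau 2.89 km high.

2780 kg m⁻³

Pratt balance: ρ_ref D = ρ (D + h).
ρ = ρ_ref D/(D + h) = 2860 × 97.5 km/(97.5 km + 2.89 km) = 2780 kg m⁻³.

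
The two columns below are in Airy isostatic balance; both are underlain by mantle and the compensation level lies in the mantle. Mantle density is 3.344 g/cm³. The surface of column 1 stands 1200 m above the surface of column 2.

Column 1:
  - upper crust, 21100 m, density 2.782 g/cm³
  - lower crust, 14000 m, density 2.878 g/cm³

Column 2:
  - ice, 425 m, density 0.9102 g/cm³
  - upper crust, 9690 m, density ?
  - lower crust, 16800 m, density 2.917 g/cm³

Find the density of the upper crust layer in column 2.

Take the compensation level at the base of the deeper column (depth z_c below the surface of column 1) and equate Σ ρ_i t_i down to z_c; mantle fills any gap and the z_c terms cancel.
Column 1: 21100×2.782 + 14000×2.878 + (z_c − 35100)×3.344
Column 2: 1200×0 + 425×0.9102 + 9690×ρ + 16800×2.917 + (z_c − 1200 − 26915)×3.344
The z_c×3.344 term appears on both sides and cancels. Collect the known terms of each column as K = Σ(ρt)_known − 3.344 × (depth of known layers): K_1 = 98992.2 − 3.344×35100 = −18382.2; K_2 = 49392.435 − 3.344×(1200 + 26915) = −44624.125.
Balance: K_1 = K_2 + 9690×ρ, so ρ = (K_1 − K_2)/9690 = 26241.9/9690 = 2.71 g/cm³.

2.71 g/cm³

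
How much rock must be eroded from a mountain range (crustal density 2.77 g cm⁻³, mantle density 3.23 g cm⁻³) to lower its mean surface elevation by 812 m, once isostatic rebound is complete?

Net drop Δ = e − u = e − e ρ_c/ρ_m = e (ρ_m − ρ_c)/ρ_m.
e = Δ ρ_m/(ρ_m − ρ_c) = 812 m × 3.23/0.46 = 5700 m.

5700 m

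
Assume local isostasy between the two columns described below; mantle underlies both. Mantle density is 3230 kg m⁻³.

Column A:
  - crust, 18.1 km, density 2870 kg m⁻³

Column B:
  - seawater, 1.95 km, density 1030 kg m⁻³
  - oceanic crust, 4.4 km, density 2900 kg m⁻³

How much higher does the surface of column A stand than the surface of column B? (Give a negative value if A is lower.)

0.24 km

For any compensation level in the mantle, the mantle terms cancel and isostasy reduces to e = (Σt_A − Σt_B) − (Σ(ρt)_A − Σ(ρt)_B) / ρ_m.
Σt_A = 18.1 km; Σt_B = 6.35 km; Σ(ρt)_A = 51947; Σ(ρt)_B = 14768.5 (in km·kg m⁻³).
e = (18.1 − 6.35) − (51947 − 14768.5) / 3230 = 0.24 km.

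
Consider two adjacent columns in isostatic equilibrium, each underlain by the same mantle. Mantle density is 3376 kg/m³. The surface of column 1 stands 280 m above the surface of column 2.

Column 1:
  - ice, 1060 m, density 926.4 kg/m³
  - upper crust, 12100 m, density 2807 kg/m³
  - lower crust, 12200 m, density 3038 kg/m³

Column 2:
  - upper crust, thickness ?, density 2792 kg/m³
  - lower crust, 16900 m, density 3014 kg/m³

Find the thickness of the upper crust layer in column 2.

Take the compensation level at the base of the deeper column (depth z_c below the surface of column 1) and equate Σ ρ_i t_i down to z_c; mantle fills any gap and the z_c terms cancel.
Column 1: 1060×926.4 + 12100×2807 + 12200×3038 + (z_c − 25360)×3376
Column 2: 280×0 + x×2792 + 16900×3014 + (z_c − 280 − 16900 − x)×3376
The z_c×3376 term appears on both sides and cancels. Collect the known terms of each column as K = Σ(ρt)_known − 3376 × (depth of known layers): K_1 = 72010284 − 3376×25360 = −13605076; K_2 = 50936600 − 3376×(280 + 16900) = −7063080.
Balance: K_1 = K_2 − x×(3376 − 2792), so x = (K_2 − K_1)/(3376 − 2792) = 6542000/584 = 11200 m.

11200 m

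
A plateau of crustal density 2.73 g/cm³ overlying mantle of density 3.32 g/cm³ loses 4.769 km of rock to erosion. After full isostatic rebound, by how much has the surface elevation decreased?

0.848 km

Rebound u = e ρ_c/ρ_m = 4.769 km × 2.73/3.32 = 3.921 km.
Net surface drop = e − u = 4.769 km − 3.921 km = e (ρ_m − ρ_c)/ρ_m = 0.848 km.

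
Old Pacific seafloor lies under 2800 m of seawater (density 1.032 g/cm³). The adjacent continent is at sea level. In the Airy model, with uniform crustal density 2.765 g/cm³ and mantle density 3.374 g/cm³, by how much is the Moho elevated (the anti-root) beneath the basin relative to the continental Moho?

By Archimedes' principle applied to the lithosphere: replacing crust with seawater at the top is compensated by replacing crust with mantle at the base: d (ρ_c − ρ_w) = a (ρ_m − ρ_c).
a = d (ρ_c − ρ_w)/(ρ_m − ρ_c) = 2800 m × 1.733/0.609 = 7970 m.

7970 m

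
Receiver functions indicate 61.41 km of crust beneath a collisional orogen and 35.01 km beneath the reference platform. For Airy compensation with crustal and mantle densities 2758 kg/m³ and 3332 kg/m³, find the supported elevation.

4.55 km

Excess crust Δ = 61.41 km − 35.01 km = 26.4 km, split between elevation h and root r with h + r = Δ.
Airy balance ρ_c h = (ρ_m − ρ_c) r gives r = h ρ_c/(ρ_m − ρ_c), so h (1 + ρ_c/(ρ_m − ρ_c)) = Δ, i.e. h = Δ (ρ_m − ρ_c)/ρ_m.
h = 26.4 km × 574/3332 = 4.55 km.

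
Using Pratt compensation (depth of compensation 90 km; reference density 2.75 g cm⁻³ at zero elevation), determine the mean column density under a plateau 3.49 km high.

2.65 g cm⁻³

Pratt balance: ρ_ref D = ρ (D + h).
ρ = ρ_ref D/(D + h) = 2.75 × 90 km/(90 km + 3.49 km) = 2.65 g cm⁻³.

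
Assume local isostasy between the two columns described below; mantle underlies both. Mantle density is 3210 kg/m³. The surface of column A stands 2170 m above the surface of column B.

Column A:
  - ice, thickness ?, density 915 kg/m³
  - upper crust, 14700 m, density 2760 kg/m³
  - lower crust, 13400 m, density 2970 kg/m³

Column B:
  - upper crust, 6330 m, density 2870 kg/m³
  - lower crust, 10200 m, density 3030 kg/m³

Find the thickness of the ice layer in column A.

489 m

Take the compensation level at the base of the deeper column (depth z_c below the surface of column A) and equate Σ ρ_i t_i down to z_c; mantle fills any gap and the z_c terms cancel.
Column A: x×915 + 14700×2760 + 13400×2970 + (z_c − 28100 − x)×3210
Column B: 2170×0 + 6330×2870 + 10200×3030 + (z_c − 2170 − 16530)×3210
The z_c×3210 term appears on both sides and cancels. Collect the known terms of each column as K = Σ(ρt)_known − 3210 × (depth of known layers): K_A = 80370000 − 3210×28100 = −9831000; K_B = 49073100 − 3210×(2170 + 16530) = −10953900.
Balance: K_A − x×(3210 − 915) = K_B, so x = (K_A − K_B)/(3210 − 915) = 1122900/2295 = 489 m.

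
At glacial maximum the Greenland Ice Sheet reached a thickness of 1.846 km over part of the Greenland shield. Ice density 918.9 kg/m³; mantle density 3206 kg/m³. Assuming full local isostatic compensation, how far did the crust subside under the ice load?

Isostatic balance requires: the ice load ρ_ice t is balanced by mantle displaced below, ρ_m s.
s = t ρ_ice / ρ_m = 1.846 km × 918.9/3206 = 0.529 km.

0.529 km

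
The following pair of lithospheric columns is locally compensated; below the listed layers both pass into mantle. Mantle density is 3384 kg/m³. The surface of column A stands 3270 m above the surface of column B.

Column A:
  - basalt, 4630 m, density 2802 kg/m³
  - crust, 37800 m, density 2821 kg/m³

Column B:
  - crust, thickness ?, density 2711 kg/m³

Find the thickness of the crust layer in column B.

19200 m

Take the compensation level at the base of the deeper column (depth z_c below the surface of column A) and equate Σ ρ_i t_i down to z_c; mantle fills any gap and the z_c terms cancel.
Column A: 4630×2802 + 37800×2821 + (z_c − 42430)×3384
Column B: 3270×0 + x×2711 + (z_c − 3270 − 0 − x)×3384
The z_c×3384 term appears on both sides and cancels. Collect the known terms of each column as K = Σ(ρt)_known − 3384 × (depth of known layers): K_A = 119607060 − 3384×42430 = −23976060; K_B = 0 − 3384×(3270 + 0) = −11065680.
Balance: K_A = K_B − x×(3384 − 2711), so x = (K_B − K_A)/(3384 − 2711) = 12910400/673 = 19200 m.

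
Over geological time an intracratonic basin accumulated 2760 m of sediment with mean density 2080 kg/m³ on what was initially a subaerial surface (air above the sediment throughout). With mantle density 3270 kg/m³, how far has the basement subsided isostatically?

1760 m

Subaerial load: s = t ρ_sed / ρ_m = 2760 m × 2080/3270 = 1760 m.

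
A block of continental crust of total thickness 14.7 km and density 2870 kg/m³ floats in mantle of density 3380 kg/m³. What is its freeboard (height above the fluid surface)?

Floating equilibrium: submerged depth d = t ρ_obj/ρ_fluid = 14.7 km × 2870/3380 = 12.48 km.
Freeboard = t − d = 14.7 km − 12.48 km = 2.22 km.

2.22 km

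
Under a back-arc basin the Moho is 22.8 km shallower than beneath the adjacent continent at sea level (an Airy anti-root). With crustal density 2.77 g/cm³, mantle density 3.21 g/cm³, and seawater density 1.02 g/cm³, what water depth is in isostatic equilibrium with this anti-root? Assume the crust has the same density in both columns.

Replacing a thickness d of crust by seawater at the top must be balanced by replacing crust with mantle at the base: d (ρ_c − ρ_w) = a (ρ_m − ρ_c).
d = a (ρ_m − ρ_c)/(ρ_c − ρ_w) = 22.8 km × 0.44/1.75 = 5.73 km.

5.73 km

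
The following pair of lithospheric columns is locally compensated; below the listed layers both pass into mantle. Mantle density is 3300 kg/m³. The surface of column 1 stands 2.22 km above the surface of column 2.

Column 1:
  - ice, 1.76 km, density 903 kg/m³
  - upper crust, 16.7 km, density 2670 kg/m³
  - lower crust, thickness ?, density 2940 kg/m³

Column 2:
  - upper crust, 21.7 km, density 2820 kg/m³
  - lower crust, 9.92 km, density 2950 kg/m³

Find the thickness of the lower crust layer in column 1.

18 km

Take the compensation level at the base of the deeper column (depth z_c below the surface of column 1) and equate Σ ρ_i t_i down to z_c; mantle fills any gap and the z_c terms cancel.
Column 1: 1.76×903 + 16.7×2670 + x×2940 + (z_c − 18.46 − x)×3300
Column 2: 2.22×0 + 21.7×2820 + 9.92×2950 + (z_c − 2.22 − 31.62)×3300
The z_c×3300 term appears on both sides and cancels. Collect the known terms of each column as K = Σ(ρt)_known − 3300 × (depth of known layers): K_1 = 46178.28 − 3300×18.46 = −14739.72; K_2 = 90458 − 3300×(2.22 + 31.62) = −21214.
Balance: K_1 − x×(3300 − 2940) = K_2, so x = (K_1 − K_2)/(3300 − 2940) = 6474.28/360 = 18 km.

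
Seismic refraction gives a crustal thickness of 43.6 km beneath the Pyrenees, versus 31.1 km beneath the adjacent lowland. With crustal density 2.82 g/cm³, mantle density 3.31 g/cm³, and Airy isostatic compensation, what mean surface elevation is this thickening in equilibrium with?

Excess crust Δ = 43.6 km − 31.1 km = 12.5 km, split between elevation h and root r with h + r = Δ.
Airy balance ρ_c h = (ρ_m − ρ_c) r gives r = h ρ_c/(ρ_m − ρ_c), so h (1 + ρ_c/(ρ_m − ρ_c)) = Δ, i.e. h = Δ (ρ_m − ρ_c)/ρ_m.
h = 12.5 km × 0.49/3.31 = 1.85 km.

1.85 km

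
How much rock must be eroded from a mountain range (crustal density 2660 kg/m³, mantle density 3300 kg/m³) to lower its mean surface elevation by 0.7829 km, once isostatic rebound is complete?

4.04 km

Net drop Δ = e − u = e − e ρ_c/ρ_m = e (ρ_m − ρ_c)/ρ_m.
e = Δ ρ_m/(ρ_m − ρ_c) = 0.7829 km × 3300/640 = 4.04 km.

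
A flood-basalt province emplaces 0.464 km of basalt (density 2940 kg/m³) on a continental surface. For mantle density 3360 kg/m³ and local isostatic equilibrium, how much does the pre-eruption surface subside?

Subaerial loading: s = t ρ_load / ρ_m.
s = 0.464 km × 2940/3360 = 0.406 km.

0.406 km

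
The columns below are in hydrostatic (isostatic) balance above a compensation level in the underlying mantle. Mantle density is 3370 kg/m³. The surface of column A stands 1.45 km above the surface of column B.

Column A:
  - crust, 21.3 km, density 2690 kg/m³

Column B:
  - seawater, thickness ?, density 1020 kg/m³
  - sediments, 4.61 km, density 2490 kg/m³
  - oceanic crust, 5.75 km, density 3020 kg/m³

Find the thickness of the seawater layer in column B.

Take the compensation level at the base of the deeper column (depth z_c below the surface of column A) and equate Σ ρ_i t_i down to z_c; mantle fills any gap and the z_c terms cancel.
Column A: 21.3×2690 + (z_c − 21.3)×3370
Column B: 1.45×0 + x×1020 + 4.61×2490 + 5.75×3020 + (z_c − 1.45 − 10.36 − x)×3370
The z_c×3370 term appears on both sides and cancels. Collect the known terms of each column as K = Σ(ρt)_known − 3370 × (depth of known layers): K_A = 57297 − 3370×21.3 = −14484; K_B = 28843.9 − 3370×(1.45 + 10.36) = −10955.8.
Balance: K_A = K_B − x×(3370 − 1020), so x = (K_B − K_A)/(3370 − 1020) = 3528.2/2350 = 1.5 km.

1.5 km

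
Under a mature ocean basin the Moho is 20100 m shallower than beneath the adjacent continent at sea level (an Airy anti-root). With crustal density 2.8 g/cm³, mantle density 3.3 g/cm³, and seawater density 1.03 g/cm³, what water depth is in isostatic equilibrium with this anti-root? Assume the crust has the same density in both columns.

5680 m

Replacing a thickness d of crust by seawater at the top must be balanced by replacing crust with mantle at the base: d (ρ_c − ρ_w) = a (ρ_m − ρ_c).
d = a (ρ_m − ρ_c)/(ρ_c − ρ_w) = 20100 m × 0.5/1.77 = 5680 m.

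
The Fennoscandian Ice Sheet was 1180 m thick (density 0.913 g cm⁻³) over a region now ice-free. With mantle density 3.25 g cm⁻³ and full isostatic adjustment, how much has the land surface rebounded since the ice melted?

Removing the load lets mantle flow back in; uplift u satisfies ρ_ice t = ρ_m u.
u = t ρ_ice/ρ_m = 1180 m × 0.913/3.25 = 331 m.

331 m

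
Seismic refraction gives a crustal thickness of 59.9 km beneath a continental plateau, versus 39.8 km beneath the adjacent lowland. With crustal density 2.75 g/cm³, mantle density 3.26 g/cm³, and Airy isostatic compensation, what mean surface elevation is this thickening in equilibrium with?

3.14 km

Excess crust Δ = 59.9 km − 39.8 km = 20.1 km, split between elevation h and root r with h + r = Δ.
Airy balance ρ_c h = (ρ_m − ρ_c) r gives r = h ρ_c/(ρ_m − ρ_c), so h (1 + ρ_c/(ρ_m − ρ_c)) = Δ, i.e. h = Δ (ρ_m − ρ_c)/ρ_m.
h = 20.1 km × 0.51/3.26 = 3.14 km.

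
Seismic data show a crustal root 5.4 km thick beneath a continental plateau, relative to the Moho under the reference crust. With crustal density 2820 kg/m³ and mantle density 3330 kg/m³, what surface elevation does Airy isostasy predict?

0.977 km

Equating mass per unit area of the two columns: ρ_c h = (ρ_m − ρ_c) r.
h = r (ρ_m − ρ_c) / ρ_c = 5.4 km × (3330 − 2820) / 2820 = 0.977 km.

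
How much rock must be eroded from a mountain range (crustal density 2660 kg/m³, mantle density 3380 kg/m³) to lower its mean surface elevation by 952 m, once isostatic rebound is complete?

Net drop Δ = e − u = e − e ρ_c/ρ_m = e (ρ_m − ρ_c)/ρ_m.
e = Δ ρ_m/(ρ_m − ρ_c) = 952 m × 3380/720 = 4470 m.

4470 m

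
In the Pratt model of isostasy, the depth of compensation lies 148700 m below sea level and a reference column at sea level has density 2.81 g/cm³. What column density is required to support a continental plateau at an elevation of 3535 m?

Pratt balance: ρ_ref D = ρ (D + h).
ρ = ρ_ref D/(D + h) = 2.81 × 148700 m/(148700 m + 3535 m) = 2.74 g/cm³.

2.74 g/cm³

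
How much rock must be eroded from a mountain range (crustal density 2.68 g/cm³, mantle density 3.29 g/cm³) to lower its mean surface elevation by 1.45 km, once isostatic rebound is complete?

7.82 km

Net drop Δ = e − u = e − e ρ_c/ρ_m = e (ρ_m − ρ_c)/ρ_m.
e = Δ ρ_m/(ρ_m − ρ_c) = 1.45 km × 3.29/0.61 = 7.82 km.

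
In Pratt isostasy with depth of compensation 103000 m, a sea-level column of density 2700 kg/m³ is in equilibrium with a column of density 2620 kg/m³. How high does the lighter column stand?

3150 m

ρ_ref D = ρ (D + h) → h = D (ρ_ref − ρ)/ρ.
h = 103000 m × (2700 − 2620)/2620 = 3150 m.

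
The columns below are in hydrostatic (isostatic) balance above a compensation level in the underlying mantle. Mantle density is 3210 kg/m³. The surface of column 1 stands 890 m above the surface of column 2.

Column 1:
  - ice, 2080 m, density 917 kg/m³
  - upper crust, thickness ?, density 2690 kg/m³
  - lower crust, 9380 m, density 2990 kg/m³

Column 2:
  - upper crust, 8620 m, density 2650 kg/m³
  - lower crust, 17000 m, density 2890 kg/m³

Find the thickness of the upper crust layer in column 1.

Take the compensation level at the base of the deeper column (depth z_c below the surface of column 1) and equate Σ ρ_i t_i down to z_c; mantle fills any gap and the z_c terms cancel.
Column 1: 2080×917 + x×2690 + 9380×2990 + (z_c − 11460 − x)×3210
Column 2: 890×0 + 8620×2650 + 17000×2890 + (z_c − 890 − 25620)×3210
The z_c×3210 term appears on both sides and cancels. Collect the known terms of each column as K = Σ(ρt)_known − 3210 × (depth of known layers): K_1 = 29953560 − 3210×11460 = −6833040; K_2 = 71973000 − 3210×(890 + 25620) = −13124100.
Balance: K_1 − x×(3210 − 2690) = K_2, so x = (K_1 − K_2)/(3210 − 2690) = 6291060/520 = 12100 m.

12100 m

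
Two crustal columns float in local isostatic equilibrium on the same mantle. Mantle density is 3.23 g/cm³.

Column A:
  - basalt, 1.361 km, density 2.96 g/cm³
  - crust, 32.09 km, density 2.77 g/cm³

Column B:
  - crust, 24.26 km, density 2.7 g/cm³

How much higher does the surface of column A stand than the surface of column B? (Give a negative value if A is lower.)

For any compensation level in the mantle, the mantle terms cancel and isostasy reduces to e = (Σt_A − Σt_B) − (Σ(ρt)_A − Σ(ρt)_B) / ρ_m.
Σt_A = 33.451 km; Σt_B = 24.26 km; Σ(ρt)_A = 92.91786; Σ(ρt)_B = 65.502 (in km·g/cm³).
e = (33.451 − 24.26) − (92.91786 − 65.502) / 3.23 = 0.703 km.

0.703 km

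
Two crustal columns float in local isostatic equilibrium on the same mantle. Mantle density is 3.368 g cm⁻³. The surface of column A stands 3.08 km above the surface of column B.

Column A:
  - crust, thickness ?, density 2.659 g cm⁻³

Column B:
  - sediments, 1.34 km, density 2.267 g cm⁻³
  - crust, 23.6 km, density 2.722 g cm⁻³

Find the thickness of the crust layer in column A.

Take the compensation level at the base of the deeper column (depth z_c below the surface of column A) and equate Σ ρ_i t_i down to z_c; mantle fills any gap and the z_c terms cancel.
Column A: x×2.659 + (z_c − 0 − x)×3.368
Column B: 3.08×0 + 1.34×2.267 + 23.6×2.722 + (z_c − 3.08 − 24.94)×3.368
The z_c×3.368 term appears on both sides and cancels. Collect the known terms of each column as K = Σ(ρt)_known − 3.368 × (depth of known layers): K_A = 0 − 3.368×0 = 0; K_B = 67.27698 − 3.368×(3.08 + 24.94) = −27.09438.
Balance: K_A − x×(3.368 − 2.659) = K_B, so x = (K_A − K_B)/(3.368 − 2.659) = 27.0944/0.709 = 38.2 km.

38.2 km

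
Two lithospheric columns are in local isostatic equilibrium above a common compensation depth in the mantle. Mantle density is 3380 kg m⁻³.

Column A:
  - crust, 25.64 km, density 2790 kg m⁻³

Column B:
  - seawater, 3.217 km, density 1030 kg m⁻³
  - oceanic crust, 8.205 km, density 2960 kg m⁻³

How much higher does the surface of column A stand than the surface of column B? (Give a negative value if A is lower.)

1.22 km

For any compensation level in the mantle, the mantle terms cancel and isostasy reduces to e = (Σt_A − Σt_B) − (Σ(ρt)_A − Σ(ρt)_B) / ρ_m.
Σt_A = 25.64 km; Σt_B = 11.422 km; Σ(ρt)_A = 71535.6; Σ(ρt)_B = 27600.31 (in km·kg m⁻³).
e = (25.64 − 11.422) − (71535.6 − 27600.31) / 3380 = 1.22 km.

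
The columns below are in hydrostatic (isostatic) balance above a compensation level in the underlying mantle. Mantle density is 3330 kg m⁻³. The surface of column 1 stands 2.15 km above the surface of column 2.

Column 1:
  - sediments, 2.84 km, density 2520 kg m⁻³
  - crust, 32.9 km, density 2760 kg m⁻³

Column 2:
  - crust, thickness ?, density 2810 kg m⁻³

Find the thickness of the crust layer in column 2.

26.7 km

Take the compensation level at the base of the deeper column (depth z_c below the surface of column 1) and equate Σ ρ_i t_i down to z_c; mantle fills any gap and the z_c terms cancel.
Column 1: 2.84×2520 + 32.9×2760 + (z_c − 35.74)×3330
Column 2: 2.15×0 + x×2810 + (z_c − 2.15 − 0 − x)×3330
The z_c×3330 term appears on both sides and cancels. Collect the known terms of each column as K = Σ(ρt)_known − 3330 × (depth of known layers): K_1 = 97960.8 − 3330×35.74 = −21053.4; K_2 = 0 − 3330×(2.15 + 0) = −7159.5.
Balance: K_1 = K_2 − x×(3330 − 2810), so x = (K_2 − K_1)/(3330 − 2810) = 13893.9/520 = 26.7 km.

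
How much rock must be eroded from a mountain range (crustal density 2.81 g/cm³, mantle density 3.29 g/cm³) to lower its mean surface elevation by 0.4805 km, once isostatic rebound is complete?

3.29 km

Net drop Δ = e − u = e − e ρ_c/ρ_m = e (ρ_m − ρ_c)/ρ_m.
e = Δ ρ_m/(ρ_m − ρ_c) = 0.4805 km × 3.29/0.48 = 3.29 km.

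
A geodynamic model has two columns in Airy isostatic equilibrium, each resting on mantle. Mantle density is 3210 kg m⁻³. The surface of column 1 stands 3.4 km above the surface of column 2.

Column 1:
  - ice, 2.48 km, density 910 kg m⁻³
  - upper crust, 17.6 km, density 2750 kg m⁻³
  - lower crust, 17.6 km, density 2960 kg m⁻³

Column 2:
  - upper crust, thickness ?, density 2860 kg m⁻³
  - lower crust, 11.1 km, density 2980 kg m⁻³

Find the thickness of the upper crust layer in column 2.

13.5 km

Take the compensation level at the base of the deeper column (depth z_c below the surface of column 1) and equate Σ ρ_i t_i down to z_c; mantle fills any gap and the z_c terms cancel.
Column 1: 2.48×910 + 17.6×2750 + 17.6×2960 + (z_c − 37.68)×3210
Column 2: 3.4×0 + x×2860 + 11.1×2980 + (z_c − 3.4 − 11.1 − x)×3210
The z_c×3210 term appears on both sides and cancels. Collect the known terms of each column as K = Σ(ρt)_known − 3210 × (depth of known layers): K_1 = 102752.8 − 3210×37.68 = −18200; K_2 = 33078 − 3210×(3.4 + 11.1) = −13467.
Balance: K_1 = K_2 − x×(3210 − 2860), so x = (K_2 − K_1)/(3210 − 2860) = 4733/350 = 13.5 km.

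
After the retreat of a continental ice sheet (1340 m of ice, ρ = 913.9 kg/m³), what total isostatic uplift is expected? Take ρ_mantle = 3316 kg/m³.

Removing the load lets mantle flow back in; uplift u satisfies ρ_ice t = ρ_m u.
u = t ρ_ice/ρ_m = 1340 m × 913.9/3316 = 369 m.

369 m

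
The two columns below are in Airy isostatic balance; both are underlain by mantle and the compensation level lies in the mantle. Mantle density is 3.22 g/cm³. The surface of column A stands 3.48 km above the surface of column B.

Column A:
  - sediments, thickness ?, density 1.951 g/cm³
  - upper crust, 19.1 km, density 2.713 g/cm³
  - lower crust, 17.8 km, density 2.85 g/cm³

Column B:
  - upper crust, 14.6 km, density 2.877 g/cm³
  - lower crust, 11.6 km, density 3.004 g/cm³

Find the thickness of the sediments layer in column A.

Take the compensation level at the base of the deeper column (depth z_c below the surface of column A) and equate Σ ρ_i t_i down to z_c; mantle fills any gap and the z_c terms cancel.
Column A: x×1.951 + 19.1×2.713 + 17.8×2.85 + (z_c − 36.9 − x)×3.22
Column B: 3.48×0 + 14.6×2.877 + 11.6×3.004 + (z_c − 3.48 − 26.2)×3.22
The z_c×3.22 term appears on both sides and cancels. Collect the known terms of each column as K = Σ(ρt)_known − 3.22 × (depth of known layers): K_A = 102.5483 − 3.22×36.9 = −16.2697; K_B = 76.8506 − 3.22×(3.48 + 26.2) = −18.719.
Balance: K_A − x×(3.22 − 1.951) = K_B, so x = (K_A − K_B)/(3.22 − 1.951) = 2.4493/1.269 = 1.93 km.

1.93 km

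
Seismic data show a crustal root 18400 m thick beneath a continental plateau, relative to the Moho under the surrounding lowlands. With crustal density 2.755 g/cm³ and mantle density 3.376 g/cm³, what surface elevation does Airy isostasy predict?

4150 m

Equating mass per unit area of the two columns: ρ_c h = (ρ_m − ρ_c) r.
h = r (ρ_m − ρ_c) / ρ_c = 18400 m × (3.376 − 2.755) / 2.755 = 4150 m.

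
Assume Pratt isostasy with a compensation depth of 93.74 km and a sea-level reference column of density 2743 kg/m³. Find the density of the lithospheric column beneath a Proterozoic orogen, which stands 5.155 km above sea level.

2600 kg/m³

Pratt balance: ρ_ref D = ρ (D + h).
ρ = ρ_ref D/(D + h) = 2743 × 93.74 km/(93.74 km + 5.155 km) = 2600 kg/m³.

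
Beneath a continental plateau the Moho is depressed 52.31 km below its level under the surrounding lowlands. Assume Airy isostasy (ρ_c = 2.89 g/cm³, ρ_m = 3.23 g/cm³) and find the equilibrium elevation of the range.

6.15 km

By Archimedes' principle applied to the lithosphere: ρ_c h = (ρ_m − ρ_c) r.
h = r (ρ_m − ρ_c) / ρ_c = 52.31 km × (3.23 − 2.89) / 2.89 = 6.15 km.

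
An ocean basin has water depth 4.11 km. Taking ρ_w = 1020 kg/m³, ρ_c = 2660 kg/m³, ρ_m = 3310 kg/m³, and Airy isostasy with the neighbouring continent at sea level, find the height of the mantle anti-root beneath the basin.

Equating mass per unit area of the two columns: replacing crust with seawater at the top is compensated by replacing crust with mantle at the base: d (ρ_c − ρ_w) = a (ρ_m − ρ_c).
a = d (ρ_c − ρ_w)/(ρ_m − ρ_c) = 4.11 km × 1640/650 = 10.4 km.

10.4 km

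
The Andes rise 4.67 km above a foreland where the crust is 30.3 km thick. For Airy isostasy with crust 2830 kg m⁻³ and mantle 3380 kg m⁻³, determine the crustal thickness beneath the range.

Root depth r = h ρ_c / (ρ_m − ρ_c) = 4.67 km × 2830 / 550 = 24.03 km.
Total thickness = T + h + r = 30.3 km + 4.67 km + 24.03 km = 59 km.

59 km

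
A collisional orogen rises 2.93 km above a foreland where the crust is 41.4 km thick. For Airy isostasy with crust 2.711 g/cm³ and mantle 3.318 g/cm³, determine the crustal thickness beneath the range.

57.4 km

Root depth r = h ρ_c / (ρ_m − ρ_c) = 2.93 km × 2.711 / 0.607 = 13.09 km.
Total thickness = T + h + r = 41.4 km + 2.93 km + 13.09 km = 57.4 km.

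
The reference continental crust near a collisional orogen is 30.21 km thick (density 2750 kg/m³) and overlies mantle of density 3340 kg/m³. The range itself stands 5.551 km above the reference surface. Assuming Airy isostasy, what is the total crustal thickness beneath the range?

61.6 km

Root depth r = h ρ_c / (ρ_m − ρ_c) = 5.551 km × 2750 / 590 = 25.87 km.
Total thickness = T + h + r = 30.21 km + 5.551 km + 25.87 km = 61.6 km.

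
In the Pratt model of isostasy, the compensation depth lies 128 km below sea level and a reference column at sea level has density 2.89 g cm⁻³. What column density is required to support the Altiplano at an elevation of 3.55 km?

2.81 g cm⁻³

Pratt balance: ρ_ref D = ρ (D + h).
ρ = ρ_ref D/(D + h) = 2.89 × 128 km/(128 km + 3.55 km) = 2.81 g cm⁻³.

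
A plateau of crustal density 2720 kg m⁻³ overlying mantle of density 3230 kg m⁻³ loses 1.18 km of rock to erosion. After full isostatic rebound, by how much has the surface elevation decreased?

Rebound u = e ρ_c/ρ_m = 1.18 km × 2720/3230 = 0.9937 km.
Net surface drop = e − u = 1.18 km − 0.9937 km = e (ρ_m − ρ_c)/ρ_m = 0.186 km.

0.186 km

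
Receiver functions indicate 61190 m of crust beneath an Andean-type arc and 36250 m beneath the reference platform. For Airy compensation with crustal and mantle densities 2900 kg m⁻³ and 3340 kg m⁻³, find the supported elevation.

3290 m

Excess crust Δ = 61190 m − 36250 m = 24940 m, split between elevation h and root r with h + r = Δ.
Airy balance ρ_c h = (ρ_m − ρ_c) r gives r = h ρ_c/(ρ_m − ρ_c), so h (1 + ρ_c/(ρ_m − ρ_c)) = Δ, i.e. h = Δ (ρ_m − ρ_c)/ρ_m.
h = 24940 m × 440/3340 = 3290 m.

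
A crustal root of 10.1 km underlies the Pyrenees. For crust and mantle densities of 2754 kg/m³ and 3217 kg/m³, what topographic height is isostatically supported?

1.7 km

By Archimedes' principle applied to the lithosphere: ρ_c h = (ρ_m − ρ_c) r.
h = r (ρ_m − ρ_c) / ρ_c = 10.1 km × (3217 − 2754) / 2754 = 1.7 km.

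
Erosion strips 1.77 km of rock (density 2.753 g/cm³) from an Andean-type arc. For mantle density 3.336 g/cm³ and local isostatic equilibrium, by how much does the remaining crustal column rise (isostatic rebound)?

Unloading: uplift u = e ρ_c/ρ_m = 1.77 km × 2.753/3.336 = 1.46 km.

1.46 km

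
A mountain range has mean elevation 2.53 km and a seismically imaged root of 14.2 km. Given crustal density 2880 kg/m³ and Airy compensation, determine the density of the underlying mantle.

3390 kg/m³

Airy balance: ρ_c h = (ρ_m − ρ_c) r → ρ_m = ρ_c (1 + h/r).
ρ_m = 2880 × (1 + 2.53 km/14.2 km) = 3390 kg/m³.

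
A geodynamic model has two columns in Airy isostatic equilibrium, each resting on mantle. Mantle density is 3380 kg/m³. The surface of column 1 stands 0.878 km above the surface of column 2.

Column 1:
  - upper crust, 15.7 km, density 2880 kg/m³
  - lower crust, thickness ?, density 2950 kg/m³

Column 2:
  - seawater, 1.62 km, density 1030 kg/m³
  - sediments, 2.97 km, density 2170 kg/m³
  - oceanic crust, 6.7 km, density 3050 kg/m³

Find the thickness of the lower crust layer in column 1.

11 km

Take the compensation level at the base of the deeper column (depth z_c below the surface of column 1) and equate Σ ρ_i t_i down to z_c; mantle fills any gap and the z_c terms cancel.
Column 1: 15.7×2880 + x×2950 + (z_c − 15.7 − x)×3380
Column 2: 0.878×0 + 1.62×1030 + 2.97×2170 + 6.7×3050 + (z_c − 0.878 − 11.29)×3380
The z_c×3380 term appears on both sides and cancels. Collect the known terms of each column as K = Σ(ρt)_known − 3380 × (depth of known layers): K_1 = 45216 − 3380×15.7 = −7850; K_2 = 28548.5 − 3380×(0.878 + 11.29) = −12579.34.
Balance: K_1 − x×(3380 − 2950) = K_2, so x = (K_1 − K_2)/(3380 − 2950) = 4729.34/430 = 11 km.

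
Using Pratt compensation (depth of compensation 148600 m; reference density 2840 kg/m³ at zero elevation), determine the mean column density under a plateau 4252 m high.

Pratt balance: ρ_ref D = ρ (D + h).
ρ = ρ_ref D/(D + h) = 2840 × 148600 m/(148600 m + 4252 m) = 2760 kg/m³.

2760 kg/m³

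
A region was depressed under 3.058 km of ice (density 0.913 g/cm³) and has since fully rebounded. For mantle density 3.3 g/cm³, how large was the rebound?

0.846 km

Removing the load lets mantle flow back in; uplift u satisfies ρ_ice t = ρ_m u.
u = t ρ_ice/ρ_m = 3.058 km × 0.913/3.3 = 0.846 km.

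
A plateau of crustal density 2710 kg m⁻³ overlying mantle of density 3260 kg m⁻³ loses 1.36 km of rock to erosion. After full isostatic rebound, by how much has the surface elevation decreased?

Rebound u = e ρ_c/ρ_m = 1.36 km × 2710/3260 = 1.131 km.
Net surface drop = e − u = 1.36 km − 1.131 km = e (ρ_m − ρ_c)/ρ_m = 0.229 km.

0.229 km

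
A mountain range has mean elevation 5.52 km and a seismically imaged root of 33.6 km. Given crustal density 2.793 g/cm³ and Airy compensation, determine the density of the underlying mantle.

Airy balance: ρ_c h = (ρ_m − ρ_c) r → ρ_m = ρ_c (1 + h/r).
ρ_m = 2.793 × (1 + 5.52 km/33.6 km) = 3.25 g/cm³.

3.25 g/cm³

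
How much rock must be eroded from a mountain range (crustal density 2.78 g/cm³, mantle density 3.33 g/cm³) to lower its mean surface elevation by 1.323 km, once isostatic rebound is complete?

8.01 km

Net drop Δ = e − u = e − e ρ_c/ρ_m = e (ρ_m − ρ_c)/ρ_m.
e = Δ ρ_m/(ρ_m − ρ_c) = 1.323 km × 3.33/0.55 = 8.01 km.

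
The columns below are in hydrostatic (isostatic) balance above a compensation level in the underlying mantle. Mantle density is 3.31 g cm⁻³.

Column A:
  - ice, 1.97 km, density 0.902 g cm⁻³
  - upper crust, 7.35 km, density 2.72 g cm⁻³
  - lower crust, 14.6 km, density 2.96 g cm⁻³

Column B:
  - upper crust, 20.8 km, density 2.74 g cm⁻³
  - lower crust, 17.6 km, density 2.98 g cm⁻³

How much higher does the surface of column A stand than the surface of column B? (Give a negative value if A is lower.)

−1.05 km

For any compensation level in the mantle, the mantle terms cancel and isostasy reduces to e = (Σt_A − Σt_B) − (Σ(ρt)_A − Σ(ρt)_B) / ρ_m.
Σt_A = 23.92 km; Σt_B = 38.4 km; Σ(ρt)_A = 64.98494; Σ(ρt)_B = 109.44 (in km·g cm⁻³).
e = (23.92 − 38.4) − (64.98494 − 109.44) / 3.31 = −1.05 km.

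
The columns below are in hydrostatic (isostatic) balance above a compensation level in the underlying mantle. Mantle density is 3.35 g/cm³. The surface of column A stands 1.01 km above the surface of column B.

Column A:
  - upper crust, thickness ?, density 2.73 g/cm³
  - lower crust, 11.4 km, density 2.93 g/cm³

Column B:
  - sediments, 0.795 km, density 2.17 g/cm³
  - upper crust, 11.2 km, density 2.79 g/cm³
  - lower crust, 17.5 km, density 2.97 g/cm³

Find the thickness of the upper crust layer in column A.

20.1 km

Take the compensation level at the base of the deeper column (depth z_c below the surface of column A) and equate Σ ρ_i t_i down to z_c; mantle fills any gap and the z_c terms cancel.
Column A: x×2.73 + 11.4×2.93 + (z_c − 11.4 − x)×3.35
Column B: 1.01×0 + 0.795×2.17 + 11.2×2.79 + 17.5×2.97 + (z_c − 1.01 − 29.495)×3.35
The z_c×3.35 term appears on both sides and cancels. Collect the known terms of each column as K = Σ(ρt)_known − 3.35 × (depth of known layers): K_A = 33.402 − 3.35×11.4 = −4.788; K_B = 84.94815 − 3.35×(1.01 + 29.495) = −17.2436.
Balance: K_A − x×(3.35 − 2.73) = K_B, so x = (K_A − K_B)/(3.35 − 2.73) = 12.4556/0.62 = 20.1 km.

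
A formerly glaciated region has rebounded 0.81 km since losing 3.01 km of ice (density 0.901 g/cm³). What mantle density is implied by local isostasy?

3.35 g/cm³

ρ_m = ρ_ice t / u = 0.901 × 3.01 km/0.81 km = 3.35 g/cm³.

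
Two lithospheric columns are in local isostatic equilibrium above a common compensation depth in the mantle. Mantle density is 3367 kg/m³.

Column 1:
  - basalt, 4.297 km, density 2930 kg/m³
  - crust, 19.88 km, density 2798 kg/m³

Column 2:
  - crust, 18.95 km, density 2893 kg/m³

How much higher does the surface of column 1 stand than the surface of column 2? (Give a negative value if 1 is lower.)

For any compensation level in the mantle, the mantle terms cancel and isostasy reduces to e = (Σt_1 − Σt_2) − (Σ(ρt)_1 − Σ(ρt)_2) / ρ_m.
Σt_1 = 24.177 km; Σt_2 = 18.95 km; Σ(ρt)_1 = 68214.45; Σ(ρt)_2 = 54822.35 (in km·kg/m³).
e = (24.177 − 18.95) − (68214.45 − 54822.35) / 3367 = 1.25 km.

1.25 km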